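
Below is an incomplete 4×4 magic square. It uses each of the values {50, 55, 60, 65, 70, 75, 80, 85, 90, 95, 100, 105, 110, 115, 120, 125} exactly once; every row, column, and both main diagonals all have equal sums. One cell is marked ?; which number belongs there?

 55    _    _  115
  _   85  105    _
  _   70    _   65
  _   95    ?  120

75

The 16 entries sum to 1400, so each line sums to 1400/4 = 350.
Column 2 needs 350; the known cells sum to 250, so (1,2) = 100.
From column 4, 350 − (115 + 65 + 120) gives (2,4) = 50.
Main diagonal: 55 + 85 + 120 + ? = 350, so (3,3) = 90.
The remaining cell in anti-diagonal is (4,1) = 350 − 290 = 60.
Row 1 needs 350; the known cells sum to 270, so (1,3) = 80.
Row 2: 85 + 105 + 50 + ? = 350, so (2,1) = 110.
Row 3 needs 350; the known cells sum to 225, so (3,1) = 125.
Using row 4: 60 + 95 + 120 + ? → (4,3) = 350 − 275 = 75.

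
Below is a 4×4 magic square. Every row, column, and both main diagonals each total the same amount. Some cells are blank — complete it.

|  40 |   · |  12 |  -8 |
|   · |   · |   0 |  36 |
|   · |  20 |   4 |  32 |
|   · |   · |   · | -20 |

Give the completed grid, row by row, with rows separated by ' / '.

40 -4 12 -8 / -12 16 0 36 / -16 20 4 32 / 28 8 24 -20

Column 4 is already complete: -8 + 36 + 32 + -20 = 40, so that is the magic constant.
From row 1, 40 − (40 + 12 + (-8)) gives (1,2) = -4.
The remaining cell in row 3 is (3,1) = 40 − 56 = -16.
Using column 3: 12 + 0 + 4 + ? → (4,3) = 40 − 16 = 24.
From main diagonal, 40 − (40 + 4 + (-20)) gives (2,2) = 16.
Using anti-diagonal: -8 + 0 + 20 + ? → (4,1) = 40 − 12 = 28.
From row 2, 40 − (16 + 0 + 36) gives (2,1) = -12.
The remaining cell in row 4 is (4,2) = 40 − 32 = 8.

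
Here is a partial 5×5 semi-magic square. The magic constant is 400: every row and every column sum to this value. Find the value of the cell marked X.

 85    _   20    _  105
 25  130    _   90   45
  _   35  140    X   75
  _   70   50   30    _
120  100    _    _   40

95

The remaining cell in row 2 is (2,3) = 400 − 290 = 110.
Column 2 must total 400; the given cells sum to 335, so (1,2) = 65.
The remaining cell in column 3 is (5,3) = 400 − 320 = 80.
The remaining cell in column 5 is (4,5) = 400 − 265 = 135.
From row 1, 400 − (85 + 65 + 20 + 105) gives (1,4) = 125.
The remaining cell in row 4 is (4,1) = 400 − 285 = 115.
Row 5: 120 + 100 + 80 + 40 + ? = 400, so (5,4) = 60.
Column 1 needs 400; the known cells sum to 345, so (3,1) = 55.
From column 4, 400 − (125 + 90 + 30 + 60) gives (3,4) = 95.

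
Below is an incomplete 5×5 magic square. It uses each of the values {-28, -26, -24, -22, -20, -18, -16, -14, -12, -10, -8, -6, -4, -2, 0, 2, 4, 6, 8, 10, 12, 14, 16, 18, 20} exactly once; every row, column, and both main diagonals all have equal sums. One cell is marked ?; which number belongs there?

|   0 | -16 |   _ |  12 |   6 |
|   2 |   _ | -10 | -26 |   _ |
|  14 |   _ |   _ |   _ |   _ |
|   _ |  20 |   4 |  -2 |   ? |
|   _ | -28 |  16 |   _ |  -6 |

The 25 entries sum to -100, so each line sums to -100/5 = -20.
Using row 1: 0 + (-16) + 12 + 6 + ? → (1,3) = -20 − 2 = -22.
Column 3: -22 + (-10) + 4 + 16 + ? = -20, so (3,3) = -8.
The remaining cell in main diagonal is (2,2) = -20 − (-16) = -4.
Anti-diagonal must total -20; the given cells sum to -8, so (5,1) = -12.
Row 2 must total -20; the given cells sum to -38, so (2,5) = 18.
From row 5, -20 − (-12 + (-28) + 16 + (-6)) gives (5,4) = 10.
Column 1: 0 + 2 + 14 + (-12) + ? = -20, so (4,1) = -24.
Column 2: -16 + (-4) + 20 + (-28) + ? = -20, so (3,2) = 8.
Column 4 needs -20; the known cells sum to -6, so (3,4) = -14.
From row 3, -20 − (14 + 8 + (-8) + (-14)) gives (3,5) = -20.
Row 4 needs -20; the known cells sum to -2, so (4,5) = -18.

-18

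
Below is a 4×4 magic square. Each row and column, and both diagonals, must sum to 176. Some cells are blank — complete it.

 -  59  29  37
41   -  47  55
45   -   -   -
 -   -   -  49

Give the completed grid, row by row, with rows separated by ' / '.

The remaining cell in row 1 is (1,1) = 176 − 125 = 51.
From row 2, 176 − (41 + 47 + 55) gives (2,2) = 33.
Column 1 needs 176; the known cells sum to 137, so (4,1) = 39.
Column 4 must total 176; the given cells sum to 141, so (3,4) = 35.
Main diagonal: 51 + 33 + 49 + ? = 176, so (3,3) = 43.
The remaining cell in anti-diagonal is (3,2) = 176 − 123 = 53.
From column 2, 176 − (59 + 33 + 53) gives (4,2) = 31.
Column 3: 29 + 47 + 43 + ? = 176, so (4,3) = 57.

51 59 29 37 / 41 33 47 55 / 45 53 43 35 / 39 31 57 49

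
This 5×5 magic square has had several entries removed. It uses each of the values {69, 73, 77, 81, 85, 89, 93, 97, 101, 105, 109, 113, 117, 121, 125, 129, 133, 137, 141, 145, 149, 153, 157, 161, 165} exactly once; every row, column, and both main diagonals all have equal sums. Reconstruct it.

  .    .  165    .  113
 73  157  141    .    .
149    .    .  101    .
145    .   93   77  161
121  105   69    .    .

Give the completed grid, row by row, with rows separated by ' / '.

97 81 165 129 113 / 73 157 141 125 89 / 149 133 117 101 85 / 145 109 93 77 161 / 121 105 69 153 137

The 25 entries sum to 2925, so each line sums to 2925/5 = 585.
The remaining cell in row 4 is (4,2) = 585 − 476 = 109.
Column 1 must total 585; the given cells sum to 488, so (1,1) = 97.
Using column 3: 165 + 141 + 93 + 69 + ? → (3,3) = 585 − 468 = 117.
Main diagonal must total 585; the given cells sum to 448, so (5,5) = 137.
Anti-diagonal needs 585; the known cells sum to 460, so (2,4) = 125.
From row 2, 585 − (73 + 157 + 141 + 125) gives (2,5) = 89.
Row 5 needs 585; the known cells sum to 432, so (5,4) = 153.
Column 4 needs 585; the known cells sum to 456, so (1,4) = 129.
The remaining cell in column 5 is (3,5) = 585 − 500 = 85.
Row 1: 97 + 165 + 129 + 113 + ? = 585, so (1,2) = 81.
From row 3, 585 − (149 + 117 + 101 + 85) gives (3,2) = 133.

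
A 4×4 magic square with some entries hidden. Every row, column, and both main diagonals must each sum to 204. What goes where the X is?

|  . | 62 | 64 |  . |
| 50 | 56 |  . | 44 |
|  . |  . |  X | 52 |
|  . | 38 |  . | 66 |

The remaining cell in row 2 is (2,3) = 204 − 150 = 54.
Using column 2: 62 + 56 + 38 + ? → (3,2) = 204 − 156 = 48.
Column 4 needs 204; the known cells sum to 162, so (1,4) = 42.
Anti-diagonal must total 204; the given cells sum to 144, so (4,1) = 60.
Row 1 must total 204; the given cells sum to 168, so (1,1) = 36.
Row 4: 60 + 38 + 66 + ? = 204, so (4,3) = 40.
Column 1 needs 204; the known cells sum to 146, so (3,1) = 58.
The remaining cell in column 3 is (3,3) = 204 − 158 = 46.

46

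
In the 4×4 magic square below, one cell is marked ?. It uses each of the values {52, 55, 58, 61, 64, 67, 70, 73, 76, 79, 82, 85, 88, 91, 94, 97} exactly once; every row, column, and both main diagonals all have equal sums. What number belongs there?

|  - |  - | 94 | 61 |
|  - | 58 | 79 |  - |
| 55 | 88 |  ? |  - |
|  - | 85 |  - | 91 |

73

The 16 entries sum to 1192, so each line sums to 1192/4 = 298.
Column 2 must total 298; the given cells sum to 231, so (1,2) = 67.
Using anti-diagonal: 61 + 79 + 88 + ? → (4,1) = 298 − 228 = 70.
Row 1 must total 298; the given cells sum to 222, so (1,1) = 76.
Using row 4: 70 + 85 + 91 + ? → (4,3) = 298 − 246 = 52.
Column 1 needs 298; the known cells sum to 201, so (2,1) = 97.
The remaining cell in column 3 is (3,3) = 298 − 225 = 73.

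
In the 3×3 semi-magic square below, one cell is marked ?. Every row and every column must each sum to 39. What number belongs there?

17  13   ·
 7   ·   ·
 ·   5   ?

19

Row 1 must total 39; the given cells sum to 30, so (1,3) = 9.
Column 1: 17 + 7 + ? = 39, so (3,1) = 15.
Column 2 must total 39; the given cells sum to 18, so (2,2) = 21.
The remaining cell in row 2 is (2,3) = 39 − 28 = 11.
Row 3: 15 + 5 + ? = 39, so (3,3) = 19.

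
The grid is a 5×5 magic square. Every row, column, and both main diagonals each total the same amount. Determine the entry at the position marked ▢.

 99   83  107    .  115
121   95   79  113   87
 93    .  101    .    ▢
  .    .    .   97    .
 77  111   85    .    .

109

Row 2 is complete and sums to 495; that is the magic constant.
The remaining cell in row 1 is (1,4) = 495 − 404 = 91.
Column 1 needs 495; the known cells sum to 390, so (4,1) = 105.
Using column 3: 107 + 79 + 101 + 85 + ? → (4,3) = 495 − 372 = 123.
Main diagonal must total 495; the given cells sum to 392, so (5,5) = 103.
Anti-diagonal: 115 + 113 + 101 + 77 + ? = 495, so (4,2) = 89.
Using row 4: 105 + 89 + 123 + 97 + ? → (4,5) = 495 − 414 = 81.
Row 5: 77 + 111 + 85 + 103 + ? = 495, so (5,4) = 119.
The remaining cell in column 2 is (3,2) = 495 − 378 = 117.
Column 4: 91 + 113 + 97 + 119 + ? = 495, so (3,4) = 75.
Column 5: 115 + 87 + 81 + 103 + ? = 495, so (3,5) = 109.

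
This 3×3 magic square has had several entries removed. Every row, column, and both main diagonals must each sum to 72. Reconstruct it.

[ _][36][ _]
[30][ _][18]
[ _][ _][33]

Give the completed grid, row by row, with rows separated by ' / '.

Row 2: 30 + 18 + ? = 72, so (2,2) = 24.
From column 2, 72 − (36 + 24) gives (3,2) = 12.
The remaining cell in column 3 is (1,3) = 72 − 51 = 21.
Using main diagonal: 24 + 33 + ? → (1,1) = 72 − 57 = 15.
Anti-diagonal needs 72; the known cells sum to 45, so (3,1) = 27.

15 36 21 / 30 24 18 / 27 12 33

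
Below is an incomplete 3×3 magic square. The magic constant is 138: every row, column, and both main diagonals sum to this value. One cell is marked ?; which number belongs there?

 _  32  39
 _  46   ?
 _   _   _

74

From row 1, 138 − (32 + 39) gives (1,1) = 67.
Using column 2: 32 + 46 + ? → (3,2) = 138 − 78 = 60.
Main diagonal: 67 + 46 + ? = 138, so (3,3) = 25.
Anti-diagonal must total 138; the given cells sum to 85, so (3,1) = 53.
Using column 1: 67 + 53 + ? → (2,1) = 138 − 120 = 18.
Using column 3: 39 + 25 + ? → (2,3) = 138 − 64 = 74.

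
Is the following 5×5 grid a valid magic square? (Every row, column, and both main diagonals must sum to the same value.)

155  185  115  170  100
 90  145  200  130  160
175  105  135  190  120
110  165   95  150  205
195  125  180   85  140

Row 1: 155 + 185 + 115 + 170 + 100 = 725.
Row 2: 90 + 145 + 200 + 130 + 160 = 725.
Row 3: 175 + 105 + 135 + 190 + 120 = 725.
Row 4: 110 + 165 + 95 + 150 + 205 = 725.
Row 5: 195 + 125 + 180 + 85 + 140 = 725.
Column 1: 155 + 90 + 175 + 110 + 195 = 725.
Column 2: 185 + 145 + 105 + 165 + 125 = 725.
Column 3: 115 + 200 + 135 + 95 + 180 = 725.
Column 4: 170 + 130 + 190 + 150 + 85 = 725.
Column 5: 100 + 160 + 120 + 205 + 140 = 725.
Main diagonal: 155 + 145 + 135 + 150 + 140 = 725.
Anti-diagonal: 100 + 130 + 135 + 165 + 195 = 725.
All lines sum to 725.

Yes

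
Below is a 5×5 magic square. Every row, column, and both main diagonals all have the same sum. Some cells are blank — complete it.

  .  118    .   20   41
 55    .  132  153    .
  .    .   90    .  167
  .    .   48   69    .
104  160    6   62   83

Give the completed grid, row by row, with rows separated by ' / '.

97 118 139 20 41 / 55 76 132 153 -1 / 13 34 90 111 167 / 146 27 48 69 125 / 104 160 6 62 83

Row 5 is already complete: 104 + 160 + 6 + 62 + 83 = 415, so that is the magic constant.
From column 3, 415 − (132 + 90 + 48 + 6) gives (1,3) = 139.
Using column 4: 20 + 153 + 69 + 62 + ? → (3,4) = 415 − 304 = 111.
Anti-diagonal: 41 + 153 + 90 + 104 + ? = 415, so (4,2) = 27.
Row 1: 118 + 139 + 20 + 41 + ? = 415, so (1,1) = 97.
Main diagonal: 97 + 90 + 69 + 83 + ? = 415, so (2,2) = 76.
From row 2, 415 − (55 + 76 + 132 + 153) gives (2,5) = -1.
The remaining cell in column 2 is (3,2) = 415 − 381 = 34.
The remaining cell in column 5 is (4,5) = 415 − 290 = 125.
From row 3, 415 − (34 + 90 + 111 + 167) gives (3,1) = 13.
Row 4 must total 415; the given cells sum to 269, so (4,1) = 146.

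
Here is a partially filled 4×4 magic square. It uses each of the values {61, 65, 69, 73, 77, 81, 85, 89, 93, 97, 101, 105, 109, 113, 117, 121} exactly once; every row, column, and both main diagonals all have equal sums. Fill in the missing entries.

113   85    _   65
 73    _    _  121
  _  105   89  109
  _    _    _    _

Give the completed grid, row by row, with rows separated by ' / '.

The 16 entries sum to 1456, so each line sums to 1456/4 = 364.
Row 1 must total 364; the given cells sum to 263, so (1,3) = 101.
Row 3: 105 + 89 + 109 + ? = 364, so (3,1) = 61.
Column 1 needs 364; the known cells sum to 247, so (4,1) = 117.
The remaining cell in column 4 is (4,4) = 364 − 295 = 69.
From main diagonal, 364 − (113 + 89 + 69) gives (2,2) = 93.
The remaining cell in anti-diagonal is (2,3) = 364 − 287 = 77.
From column 2, 364 − (85 + 93 + 105) gives (4,2) = 81.
Column 3 needs 364; the known cells sum to 267, so (4,3) = 97.

113 85 101 65 / 73 93 77 121 / 61 105 89 109 / 117 81 97 69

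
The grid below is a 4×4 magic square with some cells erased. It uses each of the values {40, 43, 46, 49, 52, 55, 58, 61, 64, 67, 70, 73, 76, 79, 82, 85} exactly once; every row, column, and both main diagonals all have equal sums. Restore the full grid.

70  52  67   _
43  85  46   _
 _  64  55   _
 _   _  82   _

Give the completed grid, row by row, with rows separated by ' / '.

The 16 entries sum to 1000, so each line sums to 1000/4 = 250.
Row 1 needs 250; the known cells sum to 189, so (1,4) = 61.
The remaining cell in row 2 is (2,4) = 250 − 174 = 76.
Column 2: 52 + 85 + 64 + ? = 250, so (4,2) = 49.
Main diagonal: 70 + 85 + 55 + ? = 250, so (4,4) = 40.
Anti-diagonal: 61 + 46 + 64 + ? = 250, so (4,1) = 79.
Column 1 must total 250; the given cells sum to 192, so (3,1) = 58.
Using column 4: 61 + 76 + 40 + ? → (3,4) = 250 − 177 = 73.

70 52 67 61 / 43 85 46 76 / 58 64 55 73 / 79 49 82 40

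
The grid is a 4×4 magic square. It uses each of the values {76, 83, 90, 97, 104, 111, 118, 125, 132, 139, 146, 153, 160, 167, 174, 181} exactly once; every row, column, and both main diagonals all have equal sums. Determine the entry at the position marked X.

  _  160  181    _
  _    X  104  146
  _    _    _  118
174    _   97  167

125

The 16 entries sum to 2056, so each line sums to 2056/4 = 514.
The remaining cell in row 4 is (4,2) = 514 − 438 = 76.
From column 3, 514 − (181 + 104 + 97) gives (3,3) = 132.
The remaining cell in column 4 is (1,4) = 514 − 431 = 83.
Anti-diagonal: 83 + 104 + 174 + ? = 514, so (3,2) = 153.
The remaining cell in row 1 is (1,1) = 514 − 424 = 90.
Row 3 needs 514; the known cells sum to 403, so (3,1) = 111.
Column 1: 90 + 111 + 174 + ? = 514, so (2,1) = 139.
Column 2 needs 514; the known cells sum to 389, so (2,2) = 125.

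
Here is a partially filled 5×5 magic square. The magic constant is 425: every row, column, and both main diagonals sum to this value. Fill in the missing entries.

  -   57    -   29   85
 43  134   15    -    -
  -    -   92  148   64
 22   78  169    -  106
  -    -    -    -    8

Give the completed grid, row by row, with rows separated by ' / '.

Row 4 needs 425; the known cells sum to 375, so (4,4) = 50.
The remaining cell in column 5 is (2,5) = 425 − 263 = 162.
Main diagonal: 134 + 92 + 50 + 8 + ? = 425, so (1,1) = 141.
Row 1 must total 425; the given cells sum to 312, so (1,3) = 113.
Row 2 needs 425; the known cells sum to 354, so (2,4) = 71.
Column 3 must total 425; the given cells sum to 389, so (5,3) = 36.
Column 4: 29 + 71 + 148 + 50 + ? = 425, so (5,4) = 127.
Anti-diagonal must total 425; the given cells sum to 326, so (5,1) = 99.
From row 5, 425 − (99 + 36 + 127 + 8) gives (5,2) = 155.
Using column 1: 141 + 43 + 22 + 99 + ? → (3,1) = 425 − 305 = 120.
Using column 2: 57 + 134 + 78 + 155 + ? → (3,2) = 425 − 424 = 1.

141 57 113 29 85 / 43 134 15 71 162 / 120 1 92 148 64 / 22 78 169 50 106 / 99 155 36 127 8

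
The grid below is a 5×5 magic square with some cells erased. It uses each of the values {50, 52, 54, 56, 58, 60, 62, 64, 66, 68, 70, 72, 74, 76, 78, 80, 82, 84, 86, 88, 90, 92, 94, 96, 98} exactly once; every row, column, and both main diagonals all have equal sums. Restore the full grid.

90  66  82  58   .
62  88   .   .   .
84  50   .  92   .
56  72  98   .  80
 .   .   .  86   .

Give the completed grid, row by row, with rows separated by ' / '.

90 66 82 58 74 / 62 88 54 70 96 / 84 50 76 92 68 / 56 72 98 64 80 / 78 94 60 86 52

The 25 entries sum to 1850, so each line sums to 1850/5 = 370.
Using row 1: 90 + 66 + 82 + 58 + ? → (1,5) = 370 − 296 = 74.
The remaining cell in row 4 is (4,4) = 370 − 306 = 64.
Column 1: 90 + 62 + 84 + 56 + ? = 370, so (5,1) = 78.
Column 2: 66 + 88 + 50 + 72 + ? = 370, so (5,2) = 94.
Using column 4: 58 + 92 + 64 + 86 + ? → (2,4) = 370 − 300 = 70.
The remaining cell in anti-diagonal is (3,3) = 370 − 294 = 76.
Using row 3: 84 + 50 + 76 + 92 + ? → (3,5) = 370 − 302 = 68.
Main diagonal: 90 + 88 + 76 + 64 + ? = 370, so (5,5) = 52.
Row 5: 78 + 94 + 86 + 52 + ? = 370, so (5,3) = 60.
Column 3 needs 370; the known cells sum to 316, so (2,3) = 54.
Column 5 must total 370; the given cells sum to 274, so (2,5) = 96.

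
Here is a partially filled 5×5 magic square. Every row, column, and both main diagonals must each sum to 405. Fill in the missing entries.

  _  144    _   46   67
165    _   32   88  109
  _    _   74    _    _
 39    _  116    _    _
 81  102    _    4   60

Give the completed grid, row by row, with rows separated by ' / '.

Using row 2: 165 + 32 + 88 + 109 + ? → (2,2) = 405 − 394 = 11.
Row 5 must total 405; the given cells sum to 247, so (5,3) = 158.
From column 3, 405 − (32 + 74 + 116 + 158) gives (1,3) = 25.
Anti-diagonal: 67 + 88 + 74 + 81 + ? = 405, so (4,2) = 95.
Row 1 needs 405; the known cells sum to 282, so (1,1) = 123.
Column 1: 123 + 165 + 39 + 81 + ? = 405, so (3,1) = -3.
From column 2, 405 − (144 + 11 + 95 + 102) gives (3,2) = 53.
Main diagonal: 123 + 11 + 74 + 60 + ? = 405, so (4,4) = 137.
The remaining cell in row 4 is (4,5) = 405 − 387 = 18.
Column 4 must total 405; the given cells sum to 275, so (3,4) = 130.
The remaining cell in column 5 is (3,5) = 405 − 254 = 151.

123 144 25 46 67 / 165 11 32 88 109 / -3 53 74 130 151 / 39 95 116 137 18 / 81 102 158 4 60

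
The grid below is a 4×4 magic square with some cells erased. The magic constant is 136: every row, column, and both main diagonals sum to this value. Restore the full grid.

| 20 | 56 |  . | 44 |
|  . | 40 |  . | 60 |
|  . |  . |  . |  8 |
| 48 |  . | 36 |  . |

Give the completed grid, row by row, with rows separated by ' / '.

From row 1, 136 − (20 + 56 + 44) gives (1,3) = 16.
From column 4, 136 − (44 + 60 + 8) gives (4,4) = 24.
Using main diagonal: 20 + 40 + 24 + ? → (3,3) = 136 − 84 = 52.
Row 4 needs 136; the known cells sum to 108, so (4,2) = 28.
From column 2, 136 − (56 + 40 + 28) gives (3,2) = 12.
Column 3 needs 136; the known cells sum to 104, so (2,3) = 32.
Using row 2: 40 + 32 + 60 + ? → (2,1) = 136 − 132 = 4.
Row 3: 12 + 52 + 8 + ? = 136, so (3,1) = 64.

20 56 16 44 / 4 40 32 60 / 64 12 52 8 / 48 28 36 24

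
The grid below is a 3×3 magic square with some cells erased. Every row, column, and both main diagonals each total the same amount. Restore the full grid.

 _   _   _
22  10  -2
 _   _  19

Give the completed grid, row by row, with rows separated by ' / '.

1 16 13 / 22 10 -2 / 7 4 19

Row 2 is already complete: 22 + 10 + -2 = 30, so that is the magic constant.
Column 3 must total 30; the given cells sum to 17, so (1,3) = 13.
Main diagonal must total 30; the given cells sum to 29, so (1,1) = 1.
Using anti-diagonal: 13 + 10 + ? → (3,1) = 30 − 23 = 7.
From row 1, 30 − (1 + 13) gives (1,2) = 16.
The remaining cell in row 3 is (3,2) = 30 − 26 = 4.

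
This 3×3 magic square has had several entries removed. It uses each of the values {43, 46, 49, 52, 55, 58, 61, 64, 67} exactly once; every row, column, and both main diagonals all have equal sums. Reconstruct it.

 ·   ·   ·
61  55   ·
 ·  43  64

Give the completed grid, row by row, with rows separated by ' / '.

46 67 52 / 61 55 49 / 58 43 64

The 9 entries sum to 495, so each line sums to 495/3 = 165.
Using row 2: 61 + 55 + ? → (2,3) = 165 − 116 = 49.
From row 3, 165 − (43 + 64) gives (3,1) = 58.
Column 1: 61 + 58 + ? = 165, so (1,1) = 46.
Column 2 must total 165; the given cells sum to 98, so (1,2) = 67.
Using column 3: 49 + 64 + ? → (1,3) = 165 − 113 = 52.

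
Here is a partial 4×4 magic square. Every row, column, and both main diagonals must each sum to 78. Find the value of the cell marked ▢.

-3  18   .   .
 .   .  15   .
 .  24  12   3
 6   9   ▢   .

21

From row 3, 78 − (24 + 12 + 3) gives (3,1) = 39.
Column 1 needs 78; the known cells sum to 42, so (2,1) = 36.
Column 2 must total 78; the given cells sum to 51, so (2,2) = 27.
Main diagonal: -3 + 27 + 12 + ? = 78, so (4,4) = 42.
The remaining cell in anti-diagonal is (1,4) = 78 − 45 = 33.
The remaining cell in row 1 is (1,3) = 78 − 48 = 30.
Row 2: 36 + 27 + 15 + ? = 78, so (2,4) = 0.
From row 4, 78 − (6 + 9 + 42) gives (4,3) = 21.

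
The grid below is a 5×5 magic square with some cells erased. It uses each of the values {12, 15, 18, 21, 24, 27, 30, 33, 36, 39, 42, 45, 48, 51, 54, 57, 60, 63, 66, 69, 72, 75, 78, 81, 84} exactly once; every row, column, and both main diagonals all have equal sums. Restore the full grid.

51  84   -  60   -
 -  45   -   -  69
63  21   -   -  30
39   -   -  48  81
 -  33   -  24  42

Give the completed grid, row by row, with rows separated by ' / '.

51 84 27 60 18 / 12 45 78 36 69 / 63 21 54 72 30 / 39 57 15 48 81 / 75 33 66 24 42

The 25 entries sum to 1200, so each line sums to 1200/5 = 240.
Column 2: 84 + 45 + 21 + 33 + ? = 240, so (4,2) = 57.
The remaining cell in column 5 is (1,5) = 240 − 222 = 18.
Main diagonal must total 240; the given cells sum to 186, so (3,3) = 54.
Row 1: 51 + 84 + 60 + 18 + ? = 240, so (1,3) = 27.
Row 3 needs 240; the known cells sum to 168, so (3,4) = 72.
Row 4 must total 240; the given cells sum to 225, so (4,3) = 15.
Using column 4: 60 + 72 + 48 + 24 + ? → (2,4) = 240 − 204 = 36.
From anti-diagonal, 240 − (18 + 36 + 54 + 57) gives (5,1) = 75.
Using row 5: 75 + 33 + 24 + 42 + ? → (5,3) = 240 − 174 = 66.
The remaining cell in column 1 is (2,1) = 240 − 228 = 12.
Using column 3: 27 + 54 + 15 + 66 + ? → (2,3) = 240 − 162 = 78.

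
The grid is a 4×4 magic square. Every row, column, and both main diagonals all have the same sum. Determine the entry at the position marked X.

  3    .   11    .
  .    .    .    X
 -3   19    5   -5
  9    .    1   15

17

Row 3 is complete and sums to 16; that is the magic constant.
Row 4 needs 16; the known cells sum to 25, so (4,2) = -9.
The remaining cell in column 1 is (2,1) = 16 − 9 = 7.
Column 3: 11 + 5 + 1 + ? = 16, so (2,3) = -1.
From main diagonal, 16 − (3 + 5 + 15) gives (2,2) = -7.
The remaining cell in anti-diagonal is (1,4) = 16 − 27 = -11.
The remaining cell in row 1 is (1,2) = 16 − 3 = 13.
The remaining cell in row 2 is (2,4) = 16 − (-1) = 17.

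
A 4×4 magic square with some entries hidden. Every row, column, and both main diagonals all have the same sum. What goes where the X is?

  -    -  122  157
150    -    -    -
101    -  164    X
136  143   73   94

Row 4 is complete and sums to 446; that is the magic constant.
Using column 1: 150 + 101 + 136 + ? → (1,1) = 446 − 387 = 59.
Column 3 must total 446; the given cells sum to 359, so (2,3) = 87.
Main diagonal needs 446; the known cells sum to 317, so (2,2) = 129.
Anti-diagonal: 157 + 87 + 136 + ? = 446, so (3,2) = 66.
Row 1 must total 446; the given cells sum to 338, so (1,2) = 108.
Row 2 needs 446; the known cells sum to 366, so (2,4) = 80.
The remaining cell in row 3 is (3,4) = 446 − 331 = 115.

115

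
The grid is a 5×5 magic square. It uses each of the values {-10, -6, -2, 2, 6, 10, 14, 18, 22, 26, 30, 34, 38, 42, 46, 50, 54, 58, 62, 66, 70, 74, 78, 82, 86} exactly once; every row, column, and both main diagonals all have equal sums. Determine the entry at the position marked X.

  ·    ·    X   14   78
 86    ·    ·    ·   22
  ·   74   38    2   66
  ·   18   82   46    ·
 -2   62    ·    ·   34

50

The 25 entries sum to 950, so each line sums to 950/5 = 190.
From row 3, 190 − (74 + 38 + 2 + 66) gives (3,1) = 10.
Column 5 must total 190; the given cells sum to 200, so (4,5) = -10.
Anti-diagonal: 78 + 38 + 18 + (-2) + ? = 190, so (2,4) = 58.
Row 4: 18 + 82 + 46 + (-10) + ? = 190, so (4,1) = 54.
The remaining cell in column 1 is (1,1) = 190 − 148 = 42.
Column 4: 14 + 58 + 2 + 46 + ? = 190, so (5,4) = 70.
Main diagonal must total 190; the given cells sum to 160, so (2,2) = 30.
From row 2, 190 − (86 + 30 + 58 + 22) gives (2,3) = -6.
Using row 5: -2 + 62 + 70 + 34 + ? → (5,3) = 190 − 164 = 26.
Using column 2: 30 + 74 + 18 + 62 + ? → (1,2) = 190 − 184 = 6.
Column 3 needs 190; the known cells sum to 140, so (1,3) = 50.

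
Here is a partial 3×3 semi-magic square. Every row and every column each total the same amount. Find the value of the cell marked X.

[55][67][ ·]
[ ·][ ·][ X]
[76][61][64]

Row 3 is complete and sums to 201; that is the magic constant.
The remaining cell in row 1 is (1,3) = 201 − 122 = 79.
Column 1: 55 + 76 + ? = 201, so (2,1) = 70.
Column 2 must total 201; the given cells sum to 128, so (2,2) = 73.
Using column 3: 79 + 64 + ? → (2,3) = 201 − 143 = 58.

58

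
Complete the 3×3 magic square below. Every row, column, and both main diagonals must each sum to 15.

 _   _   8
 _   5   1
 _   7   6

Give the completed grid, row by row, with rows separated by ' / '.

Row 2 needs 15; the known cells sum to 6, so (2,1) = 9.
Row 3 must total 15; the given cells sum to 13, so (3,1) = 2.
Using column 1: 9 + 2 + ? → (1,1) = 15 − 11 = 4.
Column 2 needs 15; the known cells sum to 12, so (1,2) = 3.

4 3 8 / 9 5 1 / 2 7 6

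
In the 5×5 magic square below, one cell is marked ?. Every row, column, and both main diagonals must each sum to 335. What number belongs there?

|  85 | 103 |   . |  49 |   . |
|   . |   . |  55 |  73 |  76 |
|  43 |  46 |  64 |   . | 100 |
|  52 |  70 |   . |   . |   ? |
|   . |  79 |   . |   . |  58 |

34

Using row 3: 43 + 46 + 64 + 100 + ? → (3,4) = 335 − 253 = 82.
Column 2 needs 335; the known cells sum to 298, so (2,2) = 37.
Main diagonal needs 335; the known cells sum to 244, so (4,4) = 91.
The remaining cell in row 2 is (2,1) = 335 − 241 = 94.
Using column 1: 85 + 94 + 43 + 52 + ? → (5,1) = 335 − 274 = 61.
From column 4, 335 − (49 + 73 + 82 + 91) gives (5,4) = 40.
From anti-diagonal, 335 − (73 + 64 + 70 + 61) gives (1,5) = 67.
Row 1 must total 335; the given cells sum to 304, so (1,3) = 31.
Row 5: 61 + 79 + 40 + 58 + ? = 335, so (5,3) = 97.
Column 3: 31 + 55 + 64 + 97 + ? = 335, so (4,3) = 88.
Using column 5: 67 + 76 + 100 + 58 + ? → (4,5) = 335 − 301 = 34.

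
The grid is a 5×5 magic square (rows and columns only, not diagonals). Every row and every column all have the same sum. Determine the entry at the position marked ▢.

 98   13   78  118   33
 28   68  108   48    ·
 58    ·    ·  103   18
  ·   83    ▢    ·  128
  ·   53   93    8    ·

23

Row 1 is complete and sums to 340; that is the magic constant.
Using row 2: 28 + 68 + 108 + 48 + ? → (2,5) = 340 − 252 = 88.
Column 2 needs 340; the known cells sum to 217, so (3,2) = 123.
The remaining cell in column 4 is (4,4) = 340 − 277 = 63.
Column 5 needs 340; the known cells sum to 267, so (5,5) = 73.
Using row 3: 58 + 123 + 103 + 18 + ? → (3,3) = 340 − 302 = 38.
Row 5 needs 340; the known cells sum to 227, so (5,1) = 113.
The remaining cell in column 1 is (4,1) = 340 − 297 = 43.
Column 3 needs 340; the known cells sum to 317, so (4,3) = 23.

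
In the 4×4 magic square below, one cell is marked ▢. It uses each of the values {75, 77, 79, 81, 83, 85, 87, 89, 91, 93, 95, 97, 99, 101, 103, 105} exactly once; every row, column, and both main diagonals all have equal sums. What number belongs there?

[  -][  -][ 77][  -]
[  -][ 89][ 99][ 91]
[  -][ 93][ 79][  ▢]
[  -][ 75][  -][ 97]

87

The 16 entries sum to 1440, so each line sums to 1440/4 = 360.
Row 2: 89 + 99 + 91 + ? = 360, so (2,1) = 81.
Column 2 needs 360; the known cells sum to 257, so (1,2) = 103.
Column 3: 77 + 99 + 79 + ? = 360, so (4,3) = 105.
From main diagonal, 360 − (89 + 79 + 97) gives (1,1) = 95.
From row 1, 360 − (95 + 103 + 77) gives (1,4) = 85.
Row 4 must total 360; the given cells sum to 277, so (4,1) = 83.
The remaining cell in column 1 is (3,1) = 360 − 259 = 101.
The remaining cell in column 4 is (3,4) = 360 − 273 = 87.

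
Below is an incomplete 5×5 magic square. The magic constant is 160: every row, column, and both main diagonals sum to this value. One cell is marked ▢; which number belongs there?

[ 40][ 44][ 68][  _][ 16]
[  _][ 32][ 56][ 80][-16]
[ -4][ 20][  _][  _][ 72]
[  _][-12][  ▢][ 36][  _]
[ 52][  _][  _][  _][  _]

12

Row 1: 40 + 44 + 68 + 16 + ? = 160, so (1,4) = -8.
The remaining cell in row 2 is (2,1) = 160 − 152 = 8.
Column 1: 40 + 8 + (-4) + 52 + ? = 160, so (4,1) = 64.
Column 2: 44 + 32 + 20 + (-12) + ? = 160, so (5,2) = 76.
Using anti-diagonal: 16 + 80 + (-12) + 52 + ? → (3,3) = 160 − 136 = 24.
Using row 3: -4 + 20 + 24 + 72 + ? → (3,4) = 160 − 112 = 48.
Using column 4: -8 + 80 + 48 + 36 + ? → (5,4) = 160 − 156 = 4.
Using main diagonal: 40 + 32 + 24 + 36 + ? → (5,5) = 160 − 132 = 28.
Using row 5: 52 + 76 + 4 + 28 + ? → (5,3) = 160 − 160 = 0.
Column 3: 68 + 56 + 24 + 0 + ? = 160, so (4,3) = 12.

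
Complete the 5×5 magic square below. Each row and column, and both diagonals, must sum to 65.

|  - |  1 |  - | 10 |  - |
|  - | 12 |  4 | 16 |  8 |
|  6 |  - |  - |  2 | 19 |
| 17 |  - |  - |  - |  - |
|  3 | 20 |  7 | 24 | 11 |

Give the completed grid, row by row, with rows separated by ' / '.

14 1 18 10 22 / 25 12 4 16 8 / 6 23 15 2 19 / 17 9 21 13 5 / 3 20 7 24 11

Row 2: 12 + 4 + 16 + 8 + ? = 65, so (2,1) = 25.
Using column 1: 25 + 6 + 17 + 3 + ? → (1,1) = 65 − 51 = 14.
The remaining cell in column 4 is (4,4) = 65 − 52 = 13.
Main diagonal: 14 + 12 + 13 + 11 + ? = 65, so (3,3) = 15.
The remaining cell in row 3 is (3,2) = 65 − 42 = 23.
Column 2: 1 + 12 + 23 + 20 + ? = 65, so (4,2) = 9.
Anti-diagonal: 16 + 15 + 9 + 3 + ? = 65, so (1,5) = 22.
The remaining cell in row 1 is (1,3) = 65 − 47 = 18.
Using column 3: 18 + 4 + 15 + 7 + ? → (4,3) = 65 − 44 = 21.
Using column 5: 22 + 8 + 19 + 11 + ? → (4,5) = 65 − 60 = 5.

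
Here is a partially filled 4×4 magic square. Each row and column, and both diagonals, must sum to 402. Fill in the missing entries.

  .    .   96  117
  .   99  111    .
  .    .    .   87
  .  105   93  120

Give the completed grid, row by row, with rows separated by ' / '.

81 108 96 117 / 114 99 111 78 / 123 90 102 87 / 84 105 93 120

Row 4: 105 + 93 + 120 + ? = 402, so (4,1) = 84.
Column 3: 96 + 111 + 93 + ? = 402, so (3,3) = 102.
The remaining cell in column 4 is (2,4) = 402 − 324 = 78.
Main diagonal: 99 + 102 + 120 + ? = 402, so (1,1) = 81.
Anti-diagonal must total 402; the given cells sum to 312, so (3,2) = 90.
Row 1: 81 + 96 + 117 + ? = 402, so (1,2) = 108.
Row 2 needs 402; the known cells sum to 288, so (2,1) = 114.
The remaining cell in row 3 is (3,1) = 402 − 279 = 123.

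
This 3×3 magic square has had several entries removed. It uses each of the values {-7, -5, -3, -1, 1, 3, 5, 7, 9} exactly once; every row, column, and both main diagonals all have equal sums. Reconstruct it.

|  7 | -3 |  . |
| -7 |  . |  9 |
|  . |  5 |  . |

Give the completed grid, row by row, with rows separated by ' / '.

7 -3 -1 / -7 1 9 / 3 5 -5

The 9 entries sum to 9, so each line sums to 9/3 = 3.
Row 1 needs 3; the known cells sum to 4, so (1,3) = -1.
Row 2 needs 3; the known cells sum to 2, so (2,2) = 1.
Column 1 must total 3; the given cells sum to 0, so (3,1) = 3.
Column 3 needs 3; the known cells sum to 8, so (3,3) = -5.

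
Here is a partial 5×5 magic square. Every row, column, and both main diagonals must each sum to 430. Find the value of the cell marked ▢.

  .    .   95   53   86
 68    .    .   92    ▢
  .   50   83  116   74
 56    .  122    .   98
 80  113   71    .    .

110

The remaining cell in row 3 is (3,1) = 430 − 323 = 107.
Using column 1: 68 + 107 + 56 + 80 + ? → (1,1) = 430 − 311 = 119.
Column 3 needs 430; the known cells sum to 371, so (2,3) = 59.
Using anti-diagonal: 86 + 92 + 83 + 80 + ? → (4,2) = 430 − 341 = 89.
The remaining cell in row 1 is (1,2) = 430 − 353 = 77.
Row 4 needs 430; the known cells sum to 365, so (4,4) = 65.
The remaining cell in column 2 is (2,2) = 430 − 329 = 101.
Using column 4: 53 + 92 + 116 + 65 + ? → (5,4) = 430 − 326 = 104.
From main diagonal, 430 − (119 + 101 + 83 + 65) gives (5,5) = 62.
The remaining cell in row 2 is (2,5) = 430 − 320 = 110.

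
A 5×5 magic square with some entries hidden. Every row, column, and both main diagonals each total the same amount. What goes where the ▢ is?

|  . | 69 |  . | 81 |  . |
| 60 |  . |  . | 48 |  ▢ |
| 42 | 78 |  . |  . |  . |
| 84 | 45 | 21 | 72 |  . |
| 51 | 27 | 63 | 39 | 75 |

Row 5 is complete and sums to 255; that is the magic constant.
Row 4: 84 + 45 + 21 + 72 + ? = 255, so (4,5) = 33.
Column 1 needs 255; the known cells sum to 237, so (1,1) = 18.
From column 2, 255 − (69 + 78 + 45 + 27) gives (2,2) = 36.
Column 4 needs 255; the known cells sum to 240, so (3,4) = 15.
Main diagonal must total 255; the given cells sum to 201, so (3,3) = 54.
From anti-diagonal, 255 − (48 + 54 + 45 + 51) gives (1,5) = 57.
The remaining cell in row 1 is (1,3) = 255 − 225 = 30.
Row 3: 42 + 78 + 54 + 15 + ? = 255, so (3,5) = 66.
Using column 3: 30 + 54 + 21 + 63 + ? → (2,3) = 255 − 168 = 87.
Column 5 must total 255; the given cells sum to 231, so (2,5) = 24.

24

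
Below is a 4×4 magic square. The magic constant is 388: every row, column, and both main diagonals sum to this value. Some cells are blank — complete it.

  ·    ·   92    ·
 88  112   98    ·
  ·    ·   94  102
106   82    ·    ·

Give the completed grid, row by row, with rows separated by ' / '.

86 110 92 100 / 88 112 98 90 / 108 84 94 102 / 106 82 104 96

The remaining cell in row 2 is (2,4) = 388 − 298 = 90.
Using column 3: 92 + 98 + 94 + ? → (4,3) = 388 − 284 = 104.
Row 4 must total 388; the given cells sum to 292, so (4,4) = 96.
Column 4 must total 388; the given cells sum to 288, so (1,4) = 100.
Main diagonal must total 388; the given cells sum to 302, so (1,1) = 86.
Using anti-diagonal: 100 + 98 + 106 + ? → (3,2) = 388 − 304 = 84.
Row 1 needs 388; the known cells sum to 278, so (1,2) = 110.
Row 3 needs 388; the known cells sum to 280, so (3,1) = 108.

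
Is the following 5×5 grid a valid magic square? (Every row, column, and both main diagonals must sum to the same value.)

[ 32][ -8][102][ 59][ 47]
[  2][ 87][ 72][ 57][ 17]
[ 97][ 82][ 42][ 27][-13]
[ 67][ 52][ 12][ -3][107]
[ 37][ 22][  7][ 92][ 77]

Row 1: 32 + (-8) + 102 + 59 + 47 = 232.
Row 2: 2 + 87 + 72 + 57 + 17 = 235.
Row 3: 97 + 82 + 42 + 27 + (-13) = 235.
Row 4: 67 + 52 + 12 + (-3) + 107 = 235.
Row 5: 37 + 22 + 7 + 92 + 77 = 235.
Column 1: 32 + 2 + 97 + 67 + 37 = 235.
Column 2: -8 + 87 + 82 + 52 + 22 = 235.
Column 3: 102 + 72 + 42 + 12 + 7 = 235.
Column 4: 59 + 57 + 27 + (-3) + 92 = 232.
Column 5: 47 + 17 + (-13) + 107 + 77 = 235.
Main diagonal: 32 + 87 + 42 + (-3) + 77 = 235.
Anti-diagonal: 47 + 57 + 42 + 52 + 37 = 235.

No — column 3 sums to 235 but row 1 sums to 232.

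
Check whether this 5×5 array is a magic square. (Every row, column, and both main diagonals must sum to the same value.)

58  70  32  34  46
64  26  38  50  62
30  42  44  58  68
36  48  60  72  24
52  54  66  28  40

Row 1: 58 + 70 + 32 + 34 + 46 = 240.
Row 2: 64 + 26 + 38 + 50 + 62 = 240.
Row 3: 30 + 42 + 44 + 58 + 68 = 242.
Row 4: 36 + 48 + 60 + 72 + 24 = 240.
Row 5: 52 + 54 + 66 + 28 + 40 = 240.
Column 1: 58 + 64 + 30 + 36 + 52 = 240.
Column 2: 70 + 26 + 42 + 48 + 54 = 240.
Column 3: 32 + 38 + 44 + 60 + 66 = 240.
Column 4: 34 + 50 + 58 + 72 + 28 = 242.
Column 5: 46 + 62 + 68 + 24 + 40 = 240.
Main diagonal: 58 + 26 + 44 + 72 + 40 = 240.
Anti-diagonal: 46 + 50 + 44 + 48 + 52 = 240.

No — column 5 sums to 240 but row 3 sums to 242.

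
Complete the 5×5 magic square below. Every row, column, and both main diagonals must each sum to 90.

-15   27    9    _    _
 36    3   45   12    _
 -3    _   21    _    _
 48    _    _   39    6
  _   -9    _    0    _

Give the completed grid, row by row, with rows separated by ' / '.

-15 27 9 51 18 / 36 3 45 12 -6 / -3 54 21 -12 30 / 48 15 -18 39 6 / 24 -9 33 0 42

Row 2 needs 90; the known cells sum to 96, so (2,5) = -6.
Column 1 needs 90; the known cells sum to 66, so (5,1) = 24.
From main diagonal, 90 − (-15 + 3 + 21 + 39) gives (5,5) = 42.
From row 5, 90 − (24 + (-9) + 0 + 42) gives (5,3) = 33.
The remaining cell in column 3 is (4,3) = 90 − 108 = -18.
The remaining cell in row 4 is (4,2) = 90 − 75 = 15.
Column 2: 27 + 3 + 15 + (-9) + ? = 90, so (3,2) = 54.
Anti-diagonal: 12 + 21 + 15 + 24 + ? = 90, so (1,5) = 18.
Using row 1: -15 + 27 + 9 + 18 + ? → (1,4) = 90 − 39 = 51.
Column 4 needs 90; the known cells sum to 102, so (3,4) = -12.
From column 5, 90 − (18 + (-6) + 6 + 42) gives (3,5) = 30.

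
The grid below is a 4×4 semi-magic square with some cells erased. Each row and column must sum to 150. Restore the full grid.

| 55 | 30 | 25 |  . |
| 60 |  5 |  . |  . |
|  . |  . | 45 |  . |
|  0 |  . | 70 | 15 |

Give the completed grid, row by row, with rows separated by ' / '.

55 30 25 40 / 60 5 10 75 / 35 50 45 20 / 0 65 70 15

Row 1 must total 150; the given cells sum to 110, so (1,4) = 40.
Using row 4: 0 + 70 + 15 + ? → (4,2) = 150 − 85 = 65.
The remaining cell in column 1 is (3,1) = 150 − 115 = 35.
From column 2, 150 − (30 + 5 + 65) gives (3,2) = 50.
Column 3 needs 150; the known cells sum to 140, so (2,3) = 10.
Row 2 must total 150; the given cells sum to 75, so (2,4) = 75.
Row 3 must total 150; the given cells sum to 130, so (3,4) = 20.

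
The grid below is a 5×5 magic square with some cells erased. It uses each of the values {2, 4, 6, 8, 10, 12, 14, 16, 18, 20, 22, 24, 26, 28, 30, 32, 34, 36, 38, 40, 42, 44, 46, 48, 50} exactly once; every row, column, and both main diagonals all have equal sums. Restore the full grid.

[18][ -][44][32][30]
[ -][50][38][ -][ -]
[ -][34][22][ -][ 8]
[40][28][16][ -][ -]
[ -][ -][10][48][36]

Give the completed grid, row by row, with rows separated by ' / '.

The 25 entries sum to 650, so each line sums to 650/5 = 130.
The remaining cell in row 1 is (1,2) = 130 − 124 = 6.
Column 2 needs 130; the known cells sum to 118, so (5,2) = 12.
The remaining cell in main diagonal is (4,4) = 130 − 126 = 4.
The remaining cell in row 4 is (4,5) = 130 − 88 = 42.
Using row 5: 12 + 10 + 48 + 36 + ? → (5,1) = 130 − 106 = 24.
The remaining cell in column 5 is (2,5) = 130 − 116 = 14.
Anti-diagonal: 30 + 22 + 28 + 24 + ? = 130, so (2,4) = 26.
Using row 2: 50 + 38 + 26 + 14 + ? → (2,1) = 130 − 128 = 2.
Column 1 must total 130; the given cells sum to 84, so (3,1) = 46.
Using column 4: 32 + 26 + 4 + 48 + ? → (3,4) = 130 − 110 = 20.

18 6 44 32 30 / 2 50 38 26 14 / 46 34 22 20 8 / 40 28 16 4 42 / 24 12 10 48 36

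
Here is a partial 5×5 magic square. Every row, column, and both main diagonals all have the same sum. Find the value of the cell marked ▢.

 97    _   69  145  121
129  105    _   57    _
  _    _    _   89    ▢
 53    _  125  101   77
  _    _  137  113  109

Column 4 is complete and sums to 505; that is the magic constant.
Row 1 must total 505; the given cells sum to 432, so (1,2) = 73.
The remaining cell in row 4 is (4,2) = 505 − 356 = 149.
Main diagonal needs 505; the known cells sum to 412, so (3,3) = 93.
The remaining cell in anti-diagonal is (5,1) = 505 − 420 = 85.
Row 5: 85 + 137 + 113 + 109 + ? = 505, so (5,2) = 61.
Column 1 must total 505; the given cells sum to 364, so (3,1) = 141.
From column 2, 505 − (73 + 105 + 149 + 61) gives (3,2) = 117.
Column 3: 69 + 93 + 125 + 137 + ? = 505, so (2,3) = 81.
Row 2: 129 + 105 + 81 + 57 + ? = 505, so (2,5) = 133.
Row 3: 141 + 117 + 93 + 89 + ? = 505, so (3,5) = 65.

65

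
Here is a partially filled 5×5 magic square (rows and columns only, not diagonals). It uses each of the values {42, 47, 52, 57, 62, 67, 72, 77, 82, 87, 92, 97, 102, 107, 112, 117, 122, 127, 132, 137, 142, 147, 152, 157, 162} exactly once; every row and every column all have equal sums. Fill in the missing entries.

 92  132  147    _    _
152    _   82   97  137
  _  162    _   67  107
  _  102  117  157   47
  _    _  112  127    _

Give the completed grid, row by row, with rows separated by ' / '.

The 25 entries sum to 2550, so each line sums to 2550/5 = 510.
The remaining cell in row 2 is (2,2) = 510 − 468 = 42.
Row 4 needs 510; the known cells sum to 423, so (4,1) = 87.
The remaining cell in column 2 is (5,2) = 510 − 438 = 72.
Column 3 must total 510; the given cells sum to 458, so (3,3) = 52.
The remaining cell in column 4 is (1,4) = 510 − 448 = 62.
The remaining cell in row 1 is (1,5) = 510 − 433 = 77.
Row 3 must total 510; the given cells sum to 388, so (3,1) = 122.
Column 1 must total 510; the given cells sum to 453, so (5,1) = 57.
The remaining cell in column 5 is (5,5) = 510 − 368 = 142.

92 132 147 62 77 / 152 42 82 97 137 / 122 162 52 67 107 / 87 102 117 157 47 / 57 72 112 127 142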